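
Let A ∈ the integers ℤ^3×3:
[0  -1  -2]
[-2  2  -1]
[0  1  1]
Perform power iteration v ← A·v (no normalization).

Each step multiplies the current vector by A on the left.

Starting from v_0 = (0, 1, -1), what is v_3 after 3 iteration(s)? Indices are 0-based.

v_0 = (0, 1, -1).
v_1 = A·v_0 = (1, 3, 0).
v_2 = A·v_1 = (-3, 4, 3).
v_3 = A·v_2 = (-10, 11, 7).

v_3 = (-10, 11, 7)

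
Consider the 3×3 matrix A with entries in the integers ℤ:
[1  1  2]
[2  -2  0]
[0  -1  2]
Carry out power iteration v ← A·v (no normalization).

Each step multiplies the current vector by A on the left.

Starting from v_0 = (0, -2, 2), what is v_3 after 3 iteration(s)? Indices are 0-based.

v_0 = (0, -2, 2).
v_1 = A·v_0 = (2, 4, 6).
v_2 = A·v_1 = (18, -4, 8).
v_3 = A·v_2 = (30, 44, 20).

v_3 = (30, 44, 20)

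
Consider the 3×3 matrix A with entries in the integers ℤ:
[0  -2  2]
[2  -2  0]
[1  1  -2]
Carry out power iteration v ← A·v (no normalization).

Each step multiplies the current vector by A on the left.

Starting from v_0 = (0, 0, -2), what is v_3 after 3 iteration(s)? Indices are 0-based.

v_0 = (0, 0, -2).
v_1 = A·v_0 = (-4, 0, 4).
v_2 = A·v_1 = (8, -8, -12).
v_3 = A·v_2 = (-8, 32, 24).

v_3 = (-8, 32, 24)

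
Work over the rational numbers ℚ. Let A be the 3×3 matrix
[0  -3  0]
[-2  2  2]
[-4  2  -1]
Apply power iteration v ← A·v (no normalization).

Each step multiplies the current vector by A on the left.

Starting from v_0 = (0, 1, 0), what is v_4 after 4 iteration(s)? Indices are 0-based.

v_0 = (0, 1, 0).
v_1 = A·v_0 = (-3, 2, 2).
v_2 = A·v_1 = (-6, 14, 14).
v_3 = A·v_2 = (-42, 68, 38).
v_4 = A·v_3 = (-204, 296, 266).

v_4 = (-204, 296, 266)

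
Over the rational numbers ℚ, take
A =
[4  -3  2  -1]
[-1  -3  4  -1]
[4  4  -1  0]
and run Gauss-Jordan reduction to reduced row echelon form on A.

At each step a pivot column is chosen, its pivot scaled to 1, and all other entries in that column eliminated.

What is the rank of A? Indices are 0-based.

rank = 3

step 1: normalize row 0 (÷4) = (1, -3/4, 1/2, -1/4)
  row 1: subtract -1×row0 = (0, -15/4, 9/2, -5/4)
  row 2: subtract 4×row0 = (0, 7, -3, 1)
step 2: normalize row 1 (÷-15/4) = (0, 1, -6/5, 1/3)
  row 0: subtract -3/4×row1 = (1, 0, -2/5, 0)
  row 2: subtract 7×row1 = (0, 0, 27/5, -4/3)
step 3: normalize row 2 (÷27/5) = (0, 0, 1, -20/81)
  row 0: subtract -2/5×row2 = (1, 0, 0, -8/81)
  row 1: subtract -6/5×row2 = (0, 1, 0, 1/27)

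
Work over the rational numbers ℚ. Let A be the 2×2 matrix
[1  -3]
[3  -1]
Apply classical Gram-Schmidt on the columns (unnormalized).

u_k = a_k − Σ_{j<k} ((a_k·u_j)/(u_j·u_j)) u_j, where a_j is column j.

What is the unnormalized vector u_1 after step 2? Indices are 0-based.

Step 1: u_0 = a_0 = (1, 3).
Step 2: u_1 = a_1 − (-3/5)·u_0 = (-12/5, 4/5).

u_1 = (-12/5, 4/5)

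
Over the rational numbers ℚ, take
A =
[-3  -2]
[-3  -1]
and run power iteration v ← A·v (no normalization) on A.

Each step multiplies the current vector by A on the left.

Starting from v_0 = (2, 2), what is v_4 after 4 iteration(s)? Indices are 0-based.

v_0 = (2, 2).
v_1 = A·v_0 = (-10, -8).
v_2 = A·v_1 = (46, 38).
v_3 = A·v_2 = (-214, -176).
v_4 = A·v_3 = (994, 818).

v_4 = (994, 818)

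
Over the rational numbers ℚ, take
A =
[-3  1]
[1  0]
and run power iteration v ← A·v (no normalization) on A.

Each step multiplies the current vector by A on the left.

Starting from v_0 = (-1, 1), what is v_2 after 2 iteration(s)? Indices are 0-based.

v_2 = (-13, 4)

v_0 = (-1, 1).
v_1 = A·v_0 = (4, -1).
v_2 = A·v_1 = (-13, 4).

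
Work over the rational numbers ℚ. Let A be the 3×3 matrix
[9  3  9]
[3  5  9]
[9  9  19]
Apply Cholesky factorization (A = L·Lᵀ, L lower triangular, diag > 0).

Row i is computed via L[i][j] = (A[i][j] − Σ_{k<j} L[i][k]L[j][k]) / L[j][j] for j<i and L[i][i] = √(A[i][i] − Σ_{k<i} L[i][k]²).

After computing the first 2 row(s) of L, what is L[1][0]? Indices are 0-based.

Step 1: L[0][0] = √(9) = 3.
  L[1][0] = (3) / L[0][0] = 1.
Step 2: L[1][1] = √(4) = 2.

L[1][0] = 1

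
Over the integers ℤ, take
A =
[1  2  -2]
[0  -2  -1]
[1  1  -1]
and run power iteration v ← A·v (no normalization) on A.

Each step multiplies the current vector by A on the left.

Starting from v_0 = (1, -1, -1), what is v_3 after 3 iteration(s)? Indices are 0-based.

v_3 = (-15, 11, -5)

v_0 = (1, -1, -1).
v_1 = A·v_0 = (1, 3, 1).
v_2 = A·v_1 = (5, -7, 3).
v_3 = A·v_2 = (-15, 11, -5).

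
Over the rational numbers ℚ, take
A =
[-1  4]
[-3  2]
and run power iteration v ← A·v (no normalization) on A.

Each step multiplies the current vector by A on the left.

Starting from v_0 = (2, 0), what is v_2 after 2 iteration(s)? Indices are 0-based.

v_2 = (-22, -6)

v_0 = (2, 0).
v_1 = A·v_0 = (-2, -6).
v_2 = A·v_1 = (-22, -6).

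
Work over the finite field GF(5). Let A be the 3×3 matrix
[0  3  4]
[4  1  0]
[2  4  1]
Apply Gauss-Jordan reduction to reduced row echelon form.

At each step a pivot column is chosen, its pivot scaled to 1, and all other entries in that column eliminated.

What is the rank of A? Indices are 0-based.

pivot(0,0): swap R0↔R1
pivot(0,0)=4: scale R0 → (1, 4, 0)
  clear (2,0): R2 −= (2)R0 → (0, 1, 1)
pivot(1,1)=3: scale R1 → (0, 1, 3)
  clear (0,1): R0 −= (4)R1 → (1, 0, 3)
  clear (2,1): R2 −= (1)R1 → (0, 0, 3)
pivot(2,2)=3: scale R2 → (0, 0, 1)
  clear (0,2): R0 −= (3)R2 → (1, 0, 0)
  clear (1,2): R1 −= (3)R2 → (0, 1, 0)

rank = 3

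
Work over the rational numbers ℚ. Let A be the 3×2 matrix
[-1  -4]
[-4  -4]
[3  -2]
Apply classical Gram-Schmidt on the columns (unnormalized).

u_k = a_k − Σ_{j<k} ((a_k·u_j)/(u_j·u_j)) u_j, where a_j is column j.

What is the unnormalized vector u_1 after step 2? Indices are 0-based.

Step 1: u_0 = a_0 = (-1, -4, 3).
Step 2: u_1 = a_1 − (7/13)·u_0 = (-45/13, -24/13, -47/13).

u_1 = (-45/13, -24/13, -47/13)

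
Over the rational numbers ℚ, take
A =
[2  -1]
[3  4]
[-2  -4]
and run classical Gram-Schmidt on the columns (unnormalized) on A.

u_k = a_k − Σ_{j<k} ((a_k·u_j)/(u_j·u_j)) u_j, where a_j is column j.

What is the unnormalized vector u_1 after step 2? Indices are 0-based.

Step 1: u_0 = a_0 = (2, 3, -2).
Step 2: u_1 = a_1 − (18/17)·u_0 = (-53/17, 14/17, -32/17).

u_1 = (-53/17, 14/17, -32/17)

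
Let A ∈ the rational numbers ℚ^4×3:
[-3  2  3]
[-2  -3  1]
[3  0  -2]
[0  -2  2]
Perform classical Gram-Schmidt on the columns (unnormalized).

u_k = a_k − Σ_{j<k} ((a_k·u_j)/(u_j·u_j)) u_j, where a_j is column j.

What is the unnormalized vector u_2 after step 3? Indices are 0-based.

Step 1: u_0 = a_0 = (-3, -2, 3, 0).
Step 2: u_1 = a_1 − (0)·u_0 = (2, -3, 0, -2).
Step 3: u_2 = a_2 − (-17/22)·u_0 − (-1/17)·u_1 = (299/374, -135/187, 7/22, 32/17).

u_2 = (299/374, -135/187, 7/22, 32/17)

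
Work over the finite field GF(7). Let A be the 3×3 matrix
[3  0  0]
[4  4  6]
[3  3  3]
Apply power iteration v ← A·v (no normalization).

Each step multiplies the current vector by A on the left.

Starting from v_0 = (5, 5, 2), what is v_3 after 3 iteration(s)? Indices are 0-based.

v_0 = (5, 5, 2).
v_1 = A·v_0 = (1, 3, 1).
v_2 = A·v_1 = (3, 1, 1).
v_3 = A·v_2 = (2, 1, 1).

v_3 = (2, 1, 1)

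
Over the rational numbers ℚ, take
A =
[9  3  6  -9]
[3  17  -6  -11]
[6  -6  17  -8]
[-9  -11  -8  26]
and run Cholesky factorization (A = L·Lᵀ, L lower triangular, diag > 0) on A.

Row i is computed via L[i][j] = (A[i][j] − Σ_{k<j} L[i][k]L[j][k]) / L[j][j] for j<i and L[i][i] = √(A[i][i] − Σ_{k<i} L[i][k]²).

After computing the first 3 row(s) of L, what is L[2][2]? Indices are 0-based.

L[2][2] = 3

Step 1: L[0][0] = √(9) = 3.
  L[1][0] = (3) / L[0][0] = 1.
Step 2: L[1][1] = √(16) = 4.
  L[2][0] = (6) / L[0][0] = 2.
  L[2][1] = (-8) / L[1][1] = -2.
Step 3: L[2][2] = √(9) = 3.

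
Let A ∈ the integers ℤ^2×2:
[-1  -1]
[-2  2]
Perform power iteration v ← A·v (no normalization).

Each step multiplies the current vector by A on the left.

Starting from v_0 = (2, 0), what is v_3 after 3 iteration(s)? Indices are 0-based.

v_0 = (2, 0).
v_1 = A·v_0 = (-2, -4).
v_2 = A·v_1 = (6, -4).
v_3 = A·v_2 = (-2, -20).

v_3 = (-2, -20)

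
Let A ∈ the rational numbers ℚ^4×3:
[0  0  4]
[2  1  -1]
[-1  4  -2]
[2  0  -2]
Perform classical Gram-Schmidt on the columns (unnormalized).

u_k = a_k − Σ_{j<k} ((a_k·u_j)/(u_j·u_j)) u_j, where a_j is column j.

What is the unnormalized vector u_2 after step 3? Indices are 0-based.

Step 1: u_0 = a_0 = (0, 2, -1, 2).
Step 2: u_1 = a_1 − (-2/9)·u_0 = (0, 13/9, 34/9, 4/9).
Step 3: u_2 = a_2 − (-4/9)·u_0 − (-89/149)·u_1 = (4, 112/149, -28/149, -126/149).

u_2 = (4, 112/149, -28/149, -126/149)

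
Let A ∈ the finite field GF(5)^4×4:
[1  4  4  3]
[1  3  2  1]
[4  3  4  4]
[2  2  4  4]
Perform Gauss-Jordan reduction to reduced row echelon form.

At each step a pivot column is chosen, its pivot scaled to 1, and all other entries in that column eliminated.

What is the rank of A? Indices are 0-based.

step 1: normalize row 0 (÷1) = (1, 4, 4, 3)
  row 1: subtract 1×row0 = (0, 4, 3, 3)
  row 2: subtract 4×row0 = (0, 2, 3, 2)
  row 3: subtract 2×row0 = (0, 4, 1, 3)
step 2: normalize row 1 (÷4) = (0, 1, 2, 2)
  row 0: subtract 4×row1 = (1, 0, 1, 0)
  row 2: subtract 2×row1 = (0, 0, 4, 3)
  row 3: subtract 4×row1 = (0, 0, 3, 0)
step 3: normalize row 2 (÷4) = (0, 0, 1, 2)
  row 0: subtract 1×row2 = (1, 0, 0, 3)
  row 1: subtract 2×row2 = (0, 1, 0, 3)
  row 3: subtract 3×row2 = (0, 0, 0, 4)
step 4: normalize row 3 (÷4) = (0, 0, 0, 1)
  row 0: subtract 3×row3 = (1, 0, 0, 0)
  row 1: subtract 3×row3 = (0, 1, 0, 0)
  row 2: subtract 2×row3 = (0, 0, 1, 0)

rank = 4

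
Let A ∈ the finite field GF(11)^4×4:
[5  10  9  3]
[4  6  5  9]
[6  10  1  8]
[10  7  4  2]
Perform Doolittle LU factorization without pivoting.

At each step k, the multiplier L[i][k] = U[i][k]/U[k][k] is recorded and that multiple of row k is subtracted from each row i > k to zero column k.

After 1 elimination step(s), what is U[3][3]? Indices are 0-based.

Step 1: pivot at (0,0) is 5.
  row1 ← row1 − (3)·row0  ⇒  L[1][0]=3, U row1=(0, 9, 0, 0)
  row2 ← row2 − (10)·row0  ⇒  L[2][0]=10, U row2=(0, 9, 10, 0)
  row3 ← row3 − (2)·row0  ⇒  L[3][0]=2, U row3=(0, 9, 8, 7)

U[3][3] = 7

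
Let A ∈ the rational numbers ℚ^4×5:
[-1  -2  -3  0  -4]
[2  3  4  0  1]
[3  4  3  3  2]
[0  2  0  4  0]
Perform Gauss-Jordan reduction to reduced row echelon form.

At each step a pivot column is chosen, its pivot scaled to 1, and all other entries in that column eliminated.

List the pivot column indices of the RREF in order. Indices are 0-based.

pivot columns: 0, 1, 2, 3

pivot(0,0)=-1: scale R0 → (1, 2, 3, 0, 4)
  clear (1,0): R1 −= (2)R0 → (0, -1, -2, 0, -7)
  clear (2,0): R2 −= (3)R0 → (0, -2, -6, 3, -10)
pivot(1,1)=-1: scale R1 → (0, 1, 2, 0, 7)
  clear (0,1): R0 −= (2)R1 → (1, 0, -1, 0, -10)
  clear (2,1): R2 −= (-2)R1 → (0, 0, -2, 3, 4)
  clear (3,1): R3 −= (2)R1 → (0, 0, -4, 4, -14)
pivot(2,2)=-2: scale R2 → (0, 0, 1, -3/2, -2)
  clear (0,2): R0 −= (-1)R2 → (1, 0, 0, -3/2, -12)
  clear (1,2): R1 −= (2)R2 → (0, 1, 0, 3, 11)
  clear (3,2): R3 −= (-4)R2 → (0, 0, 0, -2, -22)
pivot(3,3)=-2: scale R3 → (0, 0, 0, 1, 11)
  clear (0,3): R0 −= (-3/2)R3 → (1, 0, 0, 0, 9/2)
  clear (1,3): R1 −= (3)R3 → (0, 1, 0, 0, -22)
  clear (2,3): R2 −= (-3/2)R3 → (0, 0, 1, 0, 29/2)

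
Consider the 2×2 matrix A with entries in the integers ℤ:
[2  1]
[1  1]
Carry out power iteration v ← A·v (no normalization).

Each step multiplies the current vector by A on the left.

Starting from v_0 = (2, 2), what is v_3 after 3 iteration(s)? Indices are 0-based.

v_0 = (2, 2).
v_1 = A·v_0 = (6, 4).
v_2 = A·v_1 = (16, 10).
v_3 = A·v_2 = (42, 26).

v_3 = (42, 26)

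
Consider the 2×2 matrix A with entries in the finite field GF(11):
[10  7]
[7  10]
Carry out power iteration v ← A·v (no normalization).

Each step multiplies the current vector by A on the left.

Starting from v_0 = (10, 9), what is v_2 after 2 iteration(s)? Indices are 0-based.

v_0 = (10, 9).
v_1 = A·v_0 = (9, 6).
v_2 = A·v_1 = (0, 2).

v_2 = (0, 2)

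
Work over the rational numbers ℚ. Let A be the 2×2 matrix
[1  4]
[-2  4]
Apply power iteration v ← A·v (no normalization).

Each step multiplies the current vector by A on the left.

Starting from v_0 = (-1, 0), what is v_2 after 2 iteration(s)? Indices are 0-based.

v_0 = (-1, 0).
v_1 = A·v_0 = (-1, 2).
v_2 = A·v_1 = (7, 10).

v_2 = (7, 10)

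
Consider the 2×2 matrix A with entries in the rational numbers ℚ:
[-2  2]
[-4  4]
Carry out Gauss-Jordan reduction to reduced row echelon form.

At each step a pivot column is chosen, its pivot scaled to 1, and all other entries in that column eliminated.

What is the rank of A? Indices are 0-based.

step 1: normalize row 0 (÷-2) = (1, -1)
  row 1: subtract -4×row0 = (0, 0)
skip col 1 (zero from row 1)

rank = 1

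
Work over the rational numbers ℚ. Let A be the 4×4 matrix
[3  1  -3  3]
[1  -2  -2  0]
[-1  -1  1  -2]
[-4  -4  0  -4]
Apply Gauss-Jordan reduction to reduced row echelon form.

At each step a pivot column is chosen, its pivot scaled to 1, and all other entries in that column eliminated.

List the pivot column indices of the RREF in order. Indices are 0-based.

[1] R0 /= 3  ⇒  (1, 1/3, -1, 1)
     R1 -= 1·R0  ⇒  (0, -7/3, -1, -1)
     R2 -= -1·R0  ⇒  (0, -2/3, 0, -1)
     R3 -= -4·R0  ⇒  (0, -8/3, -4, 0)
[2] R1 /= -7/3  ⇒  (0, 1, 3/7, 3/7)
     R0 -= 1/3·R1  ⇒  (1, 0, -8/7, 6/7)
     R2 -= -2/3·R1  ⇒  (0, 0, 2/7, -5/7)
     R3 -= -8/3·R1  ⇒  (0, 0, -20/7, 8/7)
[3] R2 /= 2/7  ⇒  (0, 0, 1, -5/2)
     R0 -= -8/7·R2  ⇒  (1, 0, 0, -2)
     R1 -= 3/7·R2  ⇒  (0, 1, 0, 3/2)
     R3 -= -20/7·R2  ⇒  (0, 0, 0, -6)
[4] R3 /= -6  ⇒  (0, 0, 0, 1)
     R0 -= -2·R3  ⇒  (1, 0, 0, 0)
     R1 -= 3/2·R3  ⇒  (0, 1, 0, 0)
     R2 -= -5/2·R3  ⇒  (0, 0, 1, 0)

pivot columns: 0, 1, 2, 3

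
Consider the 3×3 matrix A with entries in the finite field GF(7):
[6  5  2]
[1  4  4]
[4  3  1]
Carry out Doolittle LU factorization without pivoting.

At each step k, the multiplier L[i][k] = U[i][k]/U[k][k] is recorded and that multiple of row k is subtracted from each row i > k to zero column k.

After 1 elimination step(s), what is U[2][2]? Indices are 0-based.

U[2][2] = 2

[col 0] pivot 6
  R1 -= 6*R0 → (0, 2, 6)  (L[1][0] := 6)
  R2 -= 3*R0 → (0, 2, 2)  (L[2][0] := 3)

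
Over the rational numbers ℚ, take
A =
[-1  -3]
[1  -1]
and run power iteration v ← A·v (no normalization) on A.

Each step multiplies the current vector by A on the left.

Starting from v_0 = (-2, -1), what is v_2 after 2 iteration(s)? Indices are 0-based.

v_0 = (-2, -1).
v_1 = A·v_0 = (5, -1).
v_2 = A·v_1 = (-2, 6).

v_2 = (-2, 6)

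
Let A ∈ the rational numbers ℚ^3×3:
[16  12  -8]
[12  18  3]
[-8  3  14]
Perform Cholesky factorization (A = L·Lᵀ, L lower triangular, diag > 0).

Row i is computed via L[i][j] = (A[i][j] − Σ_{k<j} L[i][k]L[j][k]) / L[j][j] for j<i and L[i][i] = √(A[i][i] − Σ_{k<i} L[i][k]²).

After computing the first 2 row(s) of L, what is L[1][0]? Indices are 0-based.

Step 1: L[0][0] = √(16) = 4.
  L[1][0] = (12) / L[0][0] = 3.
Step 2: L[1][1] = √(9) = 3.

L[1][0] = 3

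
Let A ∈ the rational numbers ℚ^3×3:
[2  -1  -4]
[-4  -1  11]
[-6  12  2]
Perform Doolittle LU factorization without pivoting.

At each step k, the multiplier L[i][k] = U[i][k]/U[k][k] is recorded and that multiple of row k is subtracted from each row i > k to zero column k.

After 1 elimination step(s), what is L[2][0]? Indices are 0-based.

L[2][0] = -3

[col 0] pivot 2
  R1 -= -2*R0 → (0, -3, 3)  (L[1][0] := -2)
  R2 -= -3*R0 → (0, 9, -10)  (L[2][0] := -3)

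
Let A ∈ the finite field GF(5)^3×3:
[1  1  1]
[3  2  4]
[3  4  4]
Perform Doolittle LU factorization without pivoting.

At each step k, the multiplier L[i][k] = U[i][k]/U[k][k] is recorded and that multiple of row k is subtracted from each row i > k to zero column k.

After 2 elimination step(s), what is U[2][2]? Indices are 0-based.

U[2][2] = 2

k=0: U[0][0]=1
  eliminate (1,0): mult=3, new row 1: (0, 4, 1); set L[1][0]=3
  eliminate (2,0): mult=3, new row 2: (0, 1, 1); set L[2][0]=3
k=1: U[1][1]=4
  eliminate (2,1): mult=4, new row 2: (0, 0, 2); set L[2][1]=4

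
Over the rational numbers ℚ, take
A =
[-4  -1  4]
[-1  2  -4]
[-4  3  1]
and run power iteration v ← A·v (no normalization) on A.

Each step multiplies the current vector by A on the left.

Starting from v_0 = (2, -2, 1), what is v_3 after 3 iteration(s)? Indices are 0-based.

v_3 = (-38, 242, 203)

v_0 = (2, -2, 1).
v_1 = A·v_0 = (-2, -10, -13).
v_2 = A·v_1 = (-34, 34, -35).
v_3 = A·v_2 = (-38, 242, 203).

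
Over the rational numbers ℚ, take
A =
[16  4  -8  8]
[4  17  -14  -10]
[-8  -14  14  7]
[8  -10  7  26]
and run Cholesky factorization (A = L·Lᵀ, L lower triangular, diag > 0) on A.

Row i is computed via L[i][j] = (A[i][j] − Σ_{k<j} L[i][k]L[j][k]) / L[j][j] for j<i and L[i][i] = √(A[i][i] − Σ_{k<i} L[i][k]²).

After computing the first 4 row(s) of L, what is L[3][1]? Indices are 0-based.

L[3][1] = -3

Step 1: L[0][0] = √(16) = 4.
  L[1][0] = (4) / L[0][0] = 1.
Step 2: L[1][1] = √(16) = 4.
  L[2][0] = (-8) / L[0][0] = -2.
  L[2][1] = (-12) / L[1][1] = -3.
Step 3: L[2][2] = √(1) = 1.
  L[3][0] = (8) / L[0][0] = 2.
  L[3][1] = (-12) / L[1][1] = -3.
  L[3][2] = (2) / L[2][2] = 2.
Step 4: L[3][3] = √(9) = 3.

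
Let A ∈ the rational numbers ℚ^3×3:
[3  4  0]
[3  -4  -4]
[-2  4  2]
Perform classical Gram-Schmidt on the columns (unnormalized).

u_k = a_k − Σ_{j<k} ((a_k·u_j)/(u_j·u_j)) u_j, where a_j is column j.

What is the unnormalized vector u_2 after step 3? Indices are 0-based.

Step 1: u_0 = a_0 = (3, 3, -2).
Step 2: u_1 = a_1 − (-4/11)·u_0 = (56/11, -32/11, 36/11).
Step 3: u_2 = a_2 − (-8/11)·u_0 − (25/62)·u_1 = (4/31, -20/31, -24/31).

u_2 = (4/31, -20/31, -24/31)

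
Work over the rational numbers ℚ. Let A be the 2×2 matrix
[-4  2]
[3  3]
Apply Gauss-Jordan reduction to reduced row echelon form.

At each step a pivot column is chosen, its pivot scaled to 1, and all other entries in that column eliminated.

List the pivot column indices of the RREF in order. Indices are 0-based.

[1] R0 /= -4  ⇒  (1, -1/2)
     R1 -= 3·R0  ⇒  (0, 9/2)
[2] R1 /= 9/2  ⇒  (0, 1)
     R0 -= -1/2·R1  ⇒  (1, 0)

pivot columns: 0, 1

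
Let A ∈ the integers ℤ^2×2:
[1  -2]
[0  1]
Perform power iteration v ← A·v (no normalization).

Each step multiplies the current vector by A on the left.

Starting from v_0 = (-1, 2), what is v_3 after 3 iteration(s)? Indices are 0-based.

v_0 = (-1, 2).
v_1 = A·v_0 = (-5, 2).
v_2 = A·v_1 = (-9, 2).
v_3 = A·v_2 = (-13, 2).

v_3 = (-13, 2)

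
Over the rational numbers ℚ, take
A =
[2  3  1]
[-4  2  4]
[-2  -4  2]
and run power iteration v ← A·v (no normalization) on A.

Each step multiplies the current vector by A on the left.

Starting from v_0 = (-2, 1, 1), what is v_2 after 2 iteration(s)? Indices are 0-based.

v_2 = (44, 36, -52)

v_0 = (-2, 1, 1).
v_1 = A·v_0 = (0, 14, 2).
v_2 = A·v_1 = (44, 36, -52).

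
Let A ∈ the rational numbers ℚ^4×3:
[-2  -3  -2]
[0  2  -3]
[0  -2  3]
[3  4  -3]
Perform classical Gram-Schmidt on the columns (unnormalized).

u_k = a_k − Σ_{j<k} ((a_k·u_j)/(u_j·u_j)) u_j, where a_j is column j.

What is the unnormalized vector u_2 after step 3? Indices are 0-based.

u_2 = (-108/35, -9/35, 9/35, -72/35)

Step 1: u_0 = a_0 = (-2, 0, 0, 3).
Step 2: u_1 = a_1 − (18/13)·u_0 = (-3/13, 2, -2, -2/13).
Step 3: u_2 = a_2 − (-5/13)·u_0 − (-48/35)·u_1 = (-108/35, -9/35, 9/35, -72/35).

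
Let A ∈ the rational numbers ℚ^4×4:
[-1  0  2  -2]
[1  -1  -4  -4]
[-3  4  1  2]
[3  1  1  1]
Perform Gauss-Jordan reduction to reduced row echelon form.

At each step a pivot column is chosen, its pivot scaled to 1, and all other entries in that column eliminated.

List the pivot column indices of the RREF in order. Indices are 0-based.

pivot columns: 0, 1, 2, 3

step 1: normalize row 0 (÷-1) = (1, 0, -2, 2)
  row 1: subtract 1×row0 = (0, -1, -2, -6)
  row 2: subtract -3×row0 = (0, 4, -5, 8)
  row 3: subtract 3×row0 = (0, 1, 7, -5)
step 2: normalize row 1 (÷-1) = (0, 1, 2, 6)
  row 2: subtract 4×row1 = (0, 0, -13, -16)
  row 3: subtract 1×row1 = (0, 0, 5, -11)
step 3: normalize row 2 (÷-13) = (0, 0, 1, 16/13)
  row 0: subtract -2×row2 = (1, 0, 0, 58/13)
  row 1: subtract 2×row2 = (0, 1, 0, 46/13)
  row 3: subtract 5×row2 = (0, 0, 0, -223/13)
step 4: normalize row 3 (÷-223/13) = (0, 0, 0, 1)
  row 0: subtract 58/13×row3 = (1, 0, 0, 0)
  row 1: subtract 46/13×row3 = (0, 1, 0, 0)
  row 2: subtract 16/13×row3 = (0, 0, 1, 0)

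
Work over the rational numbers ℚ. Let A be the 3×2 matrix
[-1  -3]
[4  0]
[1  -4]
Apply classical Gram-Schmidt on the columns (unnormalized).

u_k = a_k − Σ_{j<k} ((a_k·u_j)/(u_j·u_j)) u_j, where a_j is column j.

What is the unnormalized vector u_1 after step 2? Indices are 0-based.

u_1 = (-55/18, 2/9, -71/18)

Step 1: u_0 = a_0 = (-1, 4, 1).
Step 2: u_1 = a_1 − (-1/18)·u_0 = (-55/18, 2/9, -71/18).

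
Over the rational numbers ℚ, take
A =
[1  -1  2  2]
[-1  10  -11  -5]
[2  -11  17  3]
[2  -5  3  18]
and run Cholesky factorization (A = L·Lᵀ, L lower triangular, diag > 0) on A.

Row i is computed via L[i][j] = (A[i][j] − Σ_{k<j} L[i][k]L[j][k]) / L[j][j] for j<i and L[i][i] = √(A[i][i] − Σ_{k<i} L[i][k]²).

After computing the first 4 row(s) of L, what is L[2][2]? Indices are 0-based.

Step 1: L[0][0] = √(1) = 1.
  L[1][0] = (-1) / L[0][0] = -1.
Step 2: L[1][1] = √(9) = 3.
  L[2][0] = (2) / L[0][0] = 2.
  L[2][1] = (-9) / L[1][1] = -3.
Step 3: L[2][2] = √(4) = 2.
  L[3][0] = (2) / L[0][0] = 2.
  L[3][1] = (-3) / L[1][1] = -1.
  L[3][2] = (-4) / L[2][2] = -2.
Step 4: L[3][3] = √(9) = 3.

L[2][2] = 2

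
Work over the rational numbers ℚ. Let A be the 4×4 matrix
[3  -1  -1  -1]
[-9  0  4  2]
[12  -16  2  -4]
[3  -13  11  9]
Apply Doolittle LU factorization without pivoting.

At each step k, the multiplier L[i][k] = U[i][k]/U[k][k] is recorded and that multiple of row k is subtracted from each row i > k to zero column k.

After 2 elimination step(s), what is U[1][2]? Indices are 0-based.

U[1][2] = 1

Step 1: pivot at (0,0) is 3.
  row1 ← row1 − (-3)·row0  ⇒  L[1][0]=-3, U row1=(0, -3, 1, -1)
  row2 ← row2 − (4)·row0  ⇒  L[2][0]=4, U row2=(0, -12, 6, 0)
  row3 ← row3 − (1)·row0  ⇒  L[3][0]=1, U row3=(0, -12, 12, 10)
Step 2: pivot at (1,1) is -3.
  row2 ← row2 − (4)·row1  ⇒  L[2][1]=4, U row2=(0, 0, 2, 4)
  row3 ← row3 − (4)·row1  ⇒  L[3][1]=4, U row3=(0, 0, 8, 14)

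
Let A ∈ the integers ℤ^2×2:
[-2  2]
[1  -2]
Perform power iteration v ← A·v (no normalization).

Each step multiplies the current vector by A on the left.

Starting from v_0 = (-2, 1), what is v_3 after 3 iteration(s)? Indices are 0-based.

v_3 = (68, -48)

v_0 = (-2, 1).
v_1 = A·v_0 = (6, -4).
v_2 = A·v_1 = (-20, 14).
v_3 = A·v_2 = (68, -48).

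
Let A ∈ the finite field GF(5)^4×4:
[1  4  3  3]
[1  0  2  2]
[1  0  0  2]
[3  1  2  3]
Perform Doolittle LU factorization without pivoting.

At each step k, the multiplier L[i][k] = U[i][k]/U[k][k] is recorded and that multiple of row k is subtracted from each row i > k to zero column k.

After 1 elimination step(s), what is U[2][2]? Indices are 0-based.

U[2][2] = 2

[col 0] pivot 1
  R1 -= 1*R0 → (0, 1, 4, 4)  (L[1][0] := 1)
  R2 -= 1*R0 → (0, 1, 2, 4)  (L[2][0] := 1)
  R3 -= 3*R0 → (0, 4, 3, 4)  (L[3][0] := 3)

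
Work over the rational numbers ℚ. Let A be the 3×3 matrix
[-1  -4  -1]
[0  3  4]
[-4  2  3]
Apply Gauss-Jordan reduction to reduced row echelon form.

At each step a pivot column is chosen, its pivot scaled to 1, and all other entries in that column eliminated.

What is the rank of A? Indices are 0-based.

rank = 3

step 1: normalize row 0 (÷-1) = (1, 4, 1)
  row 2: subtract -4×row0 = (0, 18, 7)
step 2: normalize row 1 (÷3) = (0, 1, 4/3)
  row 0: subtract 4×row1 = (1, 0, -13/3)
  row 2: subtract 18×row1 = (0, 0, -17)
step 3: normalize row 2 (÷-17) = (0, 0, 1)
  row 0: subtract -13/3×row2 = (1, 0, 0)
  row 1: subtract 4/3×row2 = (0, 1, 0)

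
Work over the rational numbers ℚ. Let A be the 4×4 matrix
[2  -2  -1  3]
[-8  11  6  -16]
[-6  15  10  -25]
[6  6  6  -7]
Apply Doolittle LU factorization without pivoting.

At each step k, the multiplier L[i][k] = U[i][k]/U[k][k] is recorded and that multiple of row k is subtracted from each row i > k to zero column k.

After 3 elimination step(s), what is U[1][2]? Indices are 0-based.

U[1][2] = 2

k=0: U[0][0]=2
  eliminate (1,0): mult=-4, new row 1: (0, 3, 2, -4); set L[1][0]=-4
  eliminate (2,0): mult=-3, new row 2: (0, 9, 7, -16); set L[2][0]=-3
  eliminate (3,0): mult=3, new row 3: (0, 12, 9, -16); set L[3][0]=3
k=1: U[1][1]=3
  eliminate (2,1): mult=3, new row 2: (0, 0, 1, -4); set L[2][1]=3
  eliminate (3,1): mult=4, new row 3: (0, 0, 1, 0); set L[3][1]=4
k=2: U[2][2]=1
  eliminate (3,2): mult=1, new row 3: (0, 0, 0, 4); set L[3][2]=1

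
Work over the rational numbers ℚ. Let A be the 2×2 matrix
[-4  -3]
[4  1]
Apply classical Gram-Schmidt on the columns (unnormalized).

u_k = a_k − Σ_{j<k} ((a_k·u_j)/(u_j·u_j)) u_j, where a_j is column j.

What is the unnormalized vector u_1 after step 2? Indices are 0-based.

u_1 = (-1, -1)

Step 1: u_0 = a_0 = (-4, 4).
Step 2: u_1 = a_1 − (1/2)·u_0 = (-1, -1).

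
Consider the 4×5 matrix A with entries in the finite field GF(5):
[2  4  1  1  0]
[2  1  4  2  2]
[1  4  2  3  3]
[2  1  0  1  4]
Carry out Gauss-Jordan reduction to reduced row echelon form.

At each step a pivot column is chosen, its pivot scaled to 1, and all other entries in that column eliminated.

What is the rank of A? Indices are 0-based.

rank = 4

pivot(0,0)=2: scale R0 → (1, 2, 3, 3, 0)
  clear (1,0): R1 −= (2)R0 → (0, 2, 3, 1, 2)
  clear (2,0): R2 −= (1)R0 → (0, 2, 4, 0, 3)
  clear (3,0): R3 −= (2)R0 → (0, 2, 4, 0, 4)
pivot(1,1)=2: scale R1 → (0, 1, 4, 3, 1)
  clear (0,1): R0 −= (2)R1 → (1, 0, 0, 2, 3)
  clear (2,1): R2 −= (2)R1 → (0, 0, 1, 4, 1)
  clear (3,1): R3 −= (2)R1 → (0, 0, 1, 4, 2)
pivot(2,2)=1: scale R2 → (0, 0, 1, 4, 1)
  clear (1,2): R1 −= (4)R2 → (0, 1, 0, 2, 2)
  clear (3,2): R3 −= (1)R2 → (0, 0, 0, 0, 1)
col 3: no nonzero at/below row 3; advance.
pivot(3,4)=1: scale R3 → (0, 0, 0, 0, 1)
  clear (0,4): R0 −= (3)R3 → (1, 0, 0, 2, 0)
  clear (1,4): R1 −= (2)R3 → (0, 1, 0, 2, 0)
  clear (2,4): R2 −= (1)R3 → (0, 0, 1, 4, 0)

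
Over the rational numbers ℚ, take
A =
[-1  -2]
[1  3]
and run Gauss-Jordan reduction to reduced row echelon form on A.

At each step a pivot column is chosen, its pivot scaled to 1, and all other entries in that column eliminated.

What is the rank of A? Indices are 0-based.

rank = 2

pivot(0,0)=-1: scale R0 → (1, 2)
  clear (1,0): R1 −= (1)R0 → (0, 1)
pivot(1,1)=1: scale R1 → (0, 1)
  clear (0,1): R0 −= (2)R1 → (1, 0)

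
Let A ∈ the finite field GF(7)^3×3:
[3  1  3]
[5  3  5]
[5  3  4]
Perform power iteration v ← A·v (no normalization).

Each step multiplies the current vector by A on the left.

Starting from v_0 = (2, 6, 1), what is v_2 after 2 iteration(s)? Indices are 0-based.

v_0 = (2, 6, 1).
v_1 = A·v_0 = (1, 5, 4).
v_2 = A·v_1 = (6, 5, 1).

v_2 = (6, 5, 1)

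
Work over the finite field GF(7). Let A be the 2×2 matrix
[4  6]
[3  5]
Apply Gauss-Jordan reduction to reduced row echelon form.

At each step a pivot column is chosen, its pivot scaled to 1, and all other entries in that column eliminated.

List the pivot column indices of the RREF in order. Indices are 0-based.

step 1: normalize row 0 (÷4) = (1, 5)
  row 1: subtract 3×row0 = (0, 4)
step 2: normalize row 1 (÷4) = (0, 1)
  row 0: subtract 5×row1 = (1, 0)

pivot columns: 0, 1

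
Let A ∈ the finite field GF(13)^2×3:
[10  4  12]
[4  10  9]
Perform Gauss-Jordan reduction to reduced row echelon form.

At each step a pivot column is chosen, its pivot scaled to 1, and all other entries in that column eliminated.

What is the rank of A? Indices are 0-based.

rank = 2

step 1: normalize row 0 (÷10) = (1, 3, 9)
  row 1: subtract 4×row0 = (0, 11, 12)
step 2: normalize row 1 (÷11) = (0, 1, 7)
  row 0: subtract 3×row1 = (1, 0, 1)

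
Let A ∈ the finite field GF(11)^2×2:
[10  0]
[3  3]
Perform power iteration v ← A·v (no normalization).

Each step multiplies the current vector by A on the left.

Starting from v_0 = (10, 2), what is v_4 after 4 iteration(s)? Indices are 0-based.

v_4 = (10, 3)

v_0 = (10, 2).
v_1 = A·v_0 = (1, 3).
v_2 = A·v_1 = (10, 1).
v_3 = A·v_2 = (1, 0).
v_4 = A·v_3 = (10, 3).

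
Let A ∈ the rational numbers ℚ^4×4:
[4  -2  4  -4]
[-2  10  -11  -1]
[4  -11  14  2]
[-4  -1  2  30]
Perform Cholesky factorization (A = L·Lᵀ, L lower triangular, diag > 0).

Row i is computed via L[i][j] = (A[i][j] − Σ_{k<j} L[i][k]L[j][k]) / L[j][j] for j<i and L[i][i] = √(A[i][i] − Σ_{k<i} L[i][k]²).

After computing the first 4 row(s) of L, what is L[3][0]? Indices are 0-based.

Step 1: L[0][0] = √(4) = 2.
  L[1][0] = (-2) / L[0][0] = -1.
Step 2: L[1][1] = √(9) = 3.
  L[2][0] = (4) / L[0][0] = 2.
  L[2][1] = (-9) / L[1][1] = -3.
Step 3: L[2][2] = √(1) = 1.
  L[3][0] = (-4) / L[0][0] = -2.
  L[3][1] = (-3) / L[1][1] = -1.
  L[3][2] = (3) / L[2][2] = 3.
Step 4: L[3][3] = √(16) = 4.

L[3][0] = -2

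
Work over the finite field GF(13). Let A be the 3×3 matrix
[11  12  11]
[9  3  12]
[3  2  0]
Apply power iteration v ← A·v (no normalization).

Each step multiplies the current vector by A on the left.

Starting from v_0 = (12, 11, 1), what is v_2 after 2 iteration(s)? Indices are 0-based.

v_0 = (12, 11, 1).
v_1 = A·v_0 = (2, 10, 6).
v_2 = A·v_1 = (0, 3, 0).

v_2 = (0, 3, 0)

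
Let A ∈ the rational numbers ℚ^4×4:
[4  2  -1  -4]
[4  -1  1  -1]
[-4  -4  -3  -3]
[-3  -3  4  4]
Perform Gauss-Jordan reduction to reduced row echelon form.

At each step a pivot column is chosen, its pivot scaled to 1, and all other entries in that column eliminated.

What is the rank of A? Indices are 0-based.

pivot(0,0)=4: scale R0 → (1, 1/2, -1/4, -1)
  clear (1,0): R1 −= (4)R0 → (0, -3, 2, 3)
  clear (2,0): R2 −= (-4)R0 → (0, -2, -4, -7)
  clear (3,0): R3 −= (-3)R0 → (0, -3/2, 13/4, 1)
pivot(1,1)=-3: scale R1 → (0, 1, -2/3, -1)
  clear (0,1): R0 −= (1/2)R1 → (1, 0, 1/12, -1/2)
  clear (2,1): R2 −= (-2)R1 → (0, 0, -16/3, -9)
  clear (3,1): R3 −= (-3/2)R1 → (0, 0, 9/4, -1/2)
pivot(2,2)=-16/3: scale R2 → (0, 0, 1, 27/16)
  clear (0,2): R0 −= (1/12)R2 → (1, 0, 0, -41/64)
  clear (1,2): R1 −= (-2/3)R2 → (0, 1, 0, 1/8)
  clear (3,2): R3 −= (9/4)R2 → (0, 0, 0, -275/64)
pivot(3,3)=-275/64: scale R3 → (0, 0, 0, 1)
  clear (0,3): R0 −= (-41/64)R3 → (1, 0, 0, 0)
  clear (1,3): R1 −= (1/8)R3 → (0, 1, 0, 0)
  clear (2,3): R2 −= (27/16)R3 → (0, 0, 1, 0)

rank = 4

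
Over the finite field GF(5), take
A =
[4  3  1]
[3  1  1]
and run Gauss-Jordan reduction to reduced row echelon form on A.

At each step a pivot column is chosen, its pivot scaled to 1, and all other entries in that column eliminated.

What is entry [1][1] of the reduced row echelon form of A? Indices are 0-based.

[1] R0 /= 4  ⇒  (1, 2, 4)
     R1 -= 3·R0  ⇒  (0, 0, 4)
column 1 empty below row 1
[2] R1 /= 4  ⇒  (0, 0, 1)
     R0 -= 4·R1  ⇒  (1, 2, 0)

M[1][1] = 0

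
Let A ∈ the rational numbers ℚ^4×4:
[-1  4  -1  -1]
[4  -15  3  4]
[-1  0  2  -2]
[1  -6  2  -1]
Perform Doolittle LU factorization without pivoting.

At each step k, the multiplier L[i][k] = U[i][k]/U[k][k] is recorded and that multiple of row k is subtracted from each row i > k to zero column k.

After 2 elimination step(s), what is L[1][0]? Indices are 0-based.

L[1][0] = -4

[col 0] pivot -1
  R1 -= -4*R0 → (0, 1, -1, 0)  (L[1][0] := -4)
  R2 -= 1*R0 → (0, -4, 3, -1)  (L[2][0] := 1)
  R3 -= -1*R0 → (0, -2, 1, -2)  (L[3][0] := -1)
[col 1] pivot 1
  R2 -= -4*R1 → (0, 0, -1, -1)  (L[2][1] := -4)
  R3 -= -2*R1 → (0, 0, -1, -2)  (L[3][1] := -2)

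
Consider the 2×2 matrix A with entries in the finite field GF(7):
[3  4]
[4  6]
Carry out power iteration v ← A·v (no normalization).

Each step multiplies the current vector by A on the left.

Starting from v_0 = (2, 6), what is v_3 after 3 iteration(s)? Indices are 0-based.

v_3 = (3, 1)

v_0 = (2, 6).
v_1 = A·v_0 = (2, 2).
v_2 = A·v_1 = (0, 6).
v_3 = A·v_2 = (3, 1).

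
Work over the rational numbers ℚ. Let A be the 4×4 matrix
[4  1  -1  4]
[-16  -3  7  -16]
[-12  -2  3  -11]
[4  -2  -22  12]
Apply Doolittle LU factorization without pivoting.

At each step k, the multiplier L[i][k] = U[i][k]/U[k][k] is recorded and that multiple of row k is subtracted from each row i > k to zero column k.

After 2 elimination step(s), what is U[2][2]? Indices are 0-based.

U[2][2] = -3

Step 1: pivot at (0,0) is 4.
  row1 ← row1 − (-4)·row0  ⇒  L[1][0]=-4, U row1=(0, 1, 3, 0)
  row2 ← row2 − (-3)·row0  ⇒  L[2][0]=-3, U row2=(0, 1, 0, 1)
  row3 ← row3 − (1)·row0  ⇒  L[3][0]=1, U row3=(0, -3, -21, 8)
Step 2: pivot at (1,1) is 1.
  row2 ← row2 − (1)·row1  ⇒  L[2][1]=1, U row2=(0, 0, -3, 1)
  row3 ← row3 − (-3)·row1  ⇒  L[3][1]=-3, U row3=(0, 0, -12, 8)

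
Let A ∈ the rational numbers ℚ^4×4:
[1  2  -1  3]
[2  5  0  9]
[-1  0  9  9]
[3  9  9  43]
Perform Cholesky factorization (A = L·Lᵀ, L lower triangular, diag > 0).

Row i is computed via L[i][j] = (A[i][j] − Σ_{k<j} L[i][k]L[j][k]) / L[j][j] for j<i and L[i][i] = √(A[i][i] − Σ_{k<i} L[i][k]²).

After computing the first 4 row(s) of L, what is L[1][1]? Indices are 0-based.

L[1][1] = 1

Step 1: L[0][0] = √(1) = 1.
  L[1][0] = (2) / L[0][0] = 2.
Step 2: L[1][1] = √(1) = 1.
  L[2][0] = (-1) / L[0][0] = -1.
  L[2][1] = (2) / L[1][1] = 2.
Step 3: L[2][2] = √(4) = 2.
  L[3][0] = (3) / L[0][0] = 3.
  L[3][1] = (3) / L[1][1] = 3.
  L[3][2] = (6) / L[2][2] = 3.
Step 4: L[3][3] = √(16) = 4.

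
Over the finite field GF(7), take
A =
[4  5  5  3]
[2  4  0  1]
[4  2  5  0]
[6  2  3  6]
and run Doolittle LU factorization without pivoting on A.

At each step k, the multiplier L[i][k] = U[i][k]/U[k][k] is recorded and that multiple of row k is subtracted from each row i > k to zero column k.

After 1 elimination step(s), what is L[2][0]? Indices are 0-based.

Step 1: pivot at (0,0) is 4.
  row1 ← row1 − (4)·row0  ⇒  L[1][0]=4, U row1=(0, 5, 1, 3)
  row2 ← row2 − (1)·row0  ⇒  L[2][0]=1, U row2=(0, 4, 0, 4)
  row3 ← row3 − (5)·row0  ⇒  L[3][0]=5, U row3=(0, 5, 6, 5)

L[2][0] = 1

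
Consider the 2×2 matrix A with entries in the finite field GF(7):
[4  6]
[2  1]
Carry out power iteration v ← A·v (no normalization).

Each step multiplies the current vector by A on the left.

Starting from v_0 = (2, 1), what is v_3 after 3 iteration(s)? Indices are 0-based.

v_3 = (3, 2)

v_0 = (2, 1).
v_1 = A·v_0 = (0, 5).
v_2 = A·v_1 = (2, 5).
v_3 = A·v_2 = (3, 2).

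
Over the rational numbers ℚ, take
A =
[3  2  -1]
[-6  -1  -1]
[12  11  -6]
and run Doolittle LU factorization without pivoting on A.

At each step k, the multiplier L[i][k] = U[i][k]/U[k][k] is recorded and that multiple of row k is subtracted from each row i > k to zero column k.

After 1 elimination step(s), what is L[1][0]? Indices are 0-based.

Step 1: pivot at (0,0) is 3.
  row1 ← row1 − (-2)·row0  ⇒  L[1][0]=-2, U row1=(0, 3, -3)
  row2 ← row2 − (4)·row0  ⇒  L[2][0]=4, U row2=(0, 3, -2)

L[1][0] = -2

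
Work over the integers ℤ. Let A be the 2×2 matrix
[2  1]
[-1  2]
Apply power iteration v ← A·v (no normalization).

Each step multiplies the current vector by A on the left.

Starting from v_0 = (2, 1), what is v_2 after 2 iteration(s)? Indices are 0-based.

v_2 = (10, -5)

v_0 = (2, 1).
v_1 = A·v_0 = (5, 0).
v_2 = A·v_1 = (10, -5).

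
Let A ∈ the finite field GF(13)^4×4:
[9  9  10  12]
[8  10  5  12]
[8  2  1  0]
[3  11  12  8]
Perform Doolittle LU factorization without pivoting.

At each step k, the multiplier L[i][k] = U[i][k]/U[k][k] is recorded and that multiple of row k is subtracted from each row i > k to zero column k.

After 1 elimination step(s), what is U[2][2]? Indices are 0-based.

U[2][2] = 8

[col 0] pivot 9
  R1 -= 11*R0 → (0, 2, 12, 10)  (L[1][0] := 11)
  R2 -= 11*R0 → (0, 7, 8, 11)  (L[2][0] := 11)
  R3 -= 9*R0 → (0, 8, 0, 4)  (L[3][0] := 9)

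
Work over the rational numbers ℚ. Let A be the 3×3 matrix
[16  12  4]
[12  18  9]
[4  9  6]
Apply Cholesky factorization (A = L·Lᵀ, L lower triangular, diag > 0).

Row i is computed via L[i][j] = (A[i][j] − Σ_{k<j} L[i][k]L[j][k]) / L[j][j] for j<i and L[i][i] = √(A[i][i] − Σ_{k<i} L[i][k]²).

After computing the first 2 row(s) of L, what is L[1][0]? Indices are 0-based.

Step 1: L[0][0] = √(16) = 4.
  L[1][0] = (12) / L[0][0] = 3.
Step 2: L[1][1] = √(9) = 3.

L[1][0] = 3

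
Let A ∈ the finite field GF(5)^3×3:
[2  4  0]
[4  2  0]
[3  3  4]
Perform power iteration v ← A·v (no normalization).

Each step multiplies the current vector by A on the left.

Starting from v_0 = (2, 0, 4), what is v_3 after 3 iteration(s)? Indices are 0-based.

v_3 = (3, 4, 2)

v_0 = (2, 0, 4).
v_1 = A·v_0 = (4, 3, 2).
v_2 = A·v_1 = (0, 2, 4).
v_3 = A·v_2 = (3, 4, 2).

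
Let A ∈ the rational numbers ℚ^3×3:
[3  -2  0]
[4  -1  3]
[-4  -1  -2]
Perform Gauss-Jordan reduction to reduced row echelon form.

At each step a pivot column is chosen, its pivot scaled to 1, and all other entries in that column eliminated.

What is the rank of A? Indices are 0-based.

pivot(0,0)=3: scale R0 → (1, -2/3, 0)
  clear (1,0): R1 −= (4)R0 → (0, 5/3, 3)
  clear (2,0): R2 −= (-4)R0 → (0, -11/3, -2)
pivot(1,1)=5/3: scale R1 → (0, 1, 9/5)
  clear (0,1): R0 −= (-2/3)R1 → (1, 0, 6/5)
  clear (2,1): R2 −= (-11/3)R1 → (0, 0, 23/5)
pivot(2,2)=23/5: scale R2 → (0, 0, 1)
  clear (0,2): R0 −= (6/5)R2 → (1, 0, 0)
  clear (1,2): R1 −= (9/5)R2 → (0, 1, 0)

rank = 3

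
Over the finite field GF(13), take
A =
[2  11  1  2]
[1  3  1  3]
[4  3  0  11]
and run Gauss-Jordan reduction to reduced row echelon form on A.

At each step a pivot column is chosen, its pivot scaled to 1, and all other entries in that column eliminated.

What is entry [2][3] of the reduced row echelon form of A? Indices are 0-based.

M[2][3] = 5

pivot(0,0)=2: scale R0 → (1, 12, 7, 1)
  clear (1,0): R1 −= (1)R0 → (0, 4, 7, 2)
  clear (2,0): R2 −= (4)R0 → (0, 7, 11, 7)
pivot(1,1)=4: scale R1 → (0, 1, 5, 7)
  clear (0,1): R0 −= (12)R1 → (1, 0, 12, 8)
  clear (2,1): R2 −= (7)R1 → (0, 0, 2, 10)
pivot(2,2)=2: scale R2 → (0, 0, 1, 5)
  clear (0,2): R0 −= (12)R2 → (1, 0, 0, 0)
  clear (1,2): R1 −= (5)R2 → (0, 1, 0, 8)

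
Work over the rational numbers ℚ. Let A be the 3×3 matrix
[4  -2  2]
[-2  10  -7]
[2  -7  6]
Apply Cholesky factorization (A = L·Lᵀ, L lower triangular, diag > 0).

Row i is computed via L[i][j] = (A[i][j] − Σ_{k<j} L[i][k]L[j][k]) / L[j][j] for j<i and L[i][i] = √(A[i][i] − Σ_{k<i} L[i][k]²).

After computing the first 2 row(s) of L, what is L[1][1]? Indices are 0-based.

L[1][1] = 3

Step 1: L[0][0] = √(4) = 2.
  L[1][0] = (-2) / L[0][0] = -1.
Step 2: L[1][1] = √(9) = 3.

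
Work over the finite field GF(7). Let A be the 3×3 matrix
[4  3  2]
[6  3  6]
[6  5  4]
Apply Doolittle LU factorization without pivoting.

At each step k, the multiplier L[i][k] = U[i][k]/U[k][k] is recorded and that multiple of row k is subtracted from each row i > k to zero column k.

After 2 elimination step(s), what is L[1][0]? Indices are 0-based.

L[1][0] = 5

Step 1: pivot at (0,0) is 4.
  row1 ← row1 − (5)·row0  ⇒  L[1][0]=5, U row1=(0, 2, 3)
  row2 ← row2 − (5)·row0  ⇒  L[2][0]=5, U row2=(0, 4, 1)
Step 2: pivot at (1,1) is 2.
  row2 ← row2 − (2)·row1  ⇒  L[2][1]=2, U row2=(0, 0, 2)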